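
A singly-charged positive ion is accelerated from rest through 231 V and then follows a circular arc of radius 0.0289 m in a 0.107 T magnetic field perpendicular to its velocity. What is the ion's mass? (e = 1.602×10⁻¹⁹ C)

m ≈ 3.32×10⁻²⁷ kg

Combine |q|V = ½mv² and r = mv/(|q|B): eliminate v to get m = qB²r²/(2V).
m = (1.602×10⁻¹⁹)(0.107)²(0.0289)²/(2·231) ≈ 3.32×10⁻²⁷ kg.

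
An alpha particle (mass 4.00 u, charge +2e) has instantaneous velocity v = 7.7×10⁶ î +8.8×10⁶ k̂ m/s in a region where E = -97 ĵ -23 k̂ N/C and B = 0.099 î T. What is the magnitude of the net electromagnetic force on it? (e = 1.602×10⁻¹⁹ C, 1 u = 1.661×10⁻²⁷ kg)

|F| ≈ 2.79×10⁻¹³ N

v×B = (0, 8.71×10⁵, 0) N/C.
E + v×B = (0, 8.71×10⁵, -23.0) N/C.
F = q(E + v×B) = (3.204×10⁻¹⁹ C)·(0, 8.71×10⁵, -23.0) = (0, 2.79×10⁻¹³, -7.37×10⁻¹⁸) N.
|F| = 2.79×10⁻¹³ N.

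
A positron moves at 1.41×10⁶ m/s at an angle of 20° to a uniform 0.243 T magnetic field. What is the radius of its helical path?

v⊥ = v sinθ = 1.41×10⁶·sin20° ≈ 4.822×10⁵ m/s.
r = m v⊥/(|q|B) = (9.109×10⁻³¹)(4.822×10⁵)/((1.602×10⁻¹⁹)(0.243)) ≈ 1.13×10⁻⁵ m.

r ≈ 1.13×10⁻⁵ m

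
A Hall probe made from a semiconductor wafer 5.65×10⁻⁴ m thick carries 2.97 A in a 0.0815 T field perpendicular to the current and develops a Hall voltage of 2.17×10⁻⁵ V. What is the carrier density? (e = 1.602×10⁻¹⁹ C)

n ≈ 1.23×10²⁶ m⁻³

From V_H = IB/(n e t), n = IB/(V_H e t).
n = (2.97)(0.0815)/((2.17×10⁻⁵)(1.602×10⁻¹⁹)(5.65×10⁻⁴)) ≈ 1.23×10²⁶ m⁻³.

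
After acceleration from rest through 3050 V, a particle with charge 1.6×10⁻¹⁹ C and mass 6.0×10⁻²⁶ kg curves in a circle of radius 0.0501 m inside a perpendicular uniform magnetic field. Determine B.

B ≈ 0.955 T

v = √(2|q|V/m) = √(2·1.6×10⁻¹⁹·3050/6.0×10⁻²⁶) ≈ 1.275×10⁵ m/s.
B = mv/(|q|r) = (6.0×10⁻²⁶)(1.275×10⁵)/((1.6×10⁻¹⁹)(0.0501)) ≈ 0.955 T.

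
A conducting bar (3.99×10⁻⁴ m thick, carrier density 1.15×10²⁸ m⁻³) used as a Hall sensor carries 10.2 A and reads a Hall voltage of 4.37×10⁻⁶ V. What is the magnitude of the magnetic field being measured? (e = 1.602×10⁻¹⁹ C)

B ≈ 0.315 T

From V_H = IB/(n e t), B = V_H n e t / I.
B = (4.37×10⁻⁶)(1.15×10²⁸)(1.602×10⁻¹⁹)(3.99×10⁻⁴)/10.2 ≈ 0.315 T.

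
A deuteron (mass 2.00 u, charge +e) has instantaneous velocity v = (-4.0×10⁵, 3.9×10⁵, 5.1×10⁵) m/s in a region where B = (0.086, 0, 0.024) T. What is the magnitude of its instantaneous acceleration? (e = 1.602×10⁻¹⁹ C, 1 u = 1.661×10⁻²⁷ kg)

v×B = (9360, 5.35×10⁴, -3.35×10⁴) N/C.
F = q v×B = (1.602×10⁻¹⁹ C)·(9360, 5.35×10⁴, -3.35×10⁴) = (1.50×10⁻¹⁵, 8.56×10⁻¹⁵, -5.37×10⁻¹⁵) N.
|a| = |F|/m = 1.022×10⁻¹⁴/3.322×10⁻²⁷ ≈ 3.08×10¹² m/s².

|a| ≈ 3.08×10¹² m/s²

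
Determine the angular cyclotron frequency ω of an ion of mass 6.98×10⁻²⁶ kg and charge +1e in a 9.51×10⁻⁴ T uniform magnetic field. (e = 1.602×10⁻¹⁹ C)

ω = |q|B/m.
ω = (1.602×10⁻¹⁹)(9.51×10⁻⁴)/6.98×10⁻²⁶ ≈ 2180 rad/s.

ω ≈ 2180 rad/s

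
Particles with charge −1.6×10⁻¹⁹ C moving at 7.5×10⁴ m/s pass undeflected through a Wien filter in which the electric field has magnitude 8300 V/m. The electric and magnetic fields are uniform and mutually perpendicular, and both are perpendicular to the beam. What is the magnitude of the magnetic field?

Balance of forces in the selector: qE = qvB ⇒ B = E/v.
B = 8300/7.5×10⁴ = 0.11 T.

B = 0.11 T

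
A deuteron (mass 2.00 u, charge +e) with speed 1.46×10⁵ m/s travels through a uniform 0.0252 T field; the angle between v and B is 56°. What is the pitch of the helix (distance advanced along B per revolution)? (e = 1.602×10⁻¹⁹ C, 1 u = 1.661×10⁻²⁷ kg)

v∥ = v cosθ = 1.46×10⁵·cos56° ≈ 8.164×10⁴ m/s.
T = 2πm/(|q|B) = 2π(3.322×10⁻²⁷)/((1.602×10⁻¹⁹)(0.0252)) ≈ 5.170×10⁻⁶ s.
pitch = v∥ T = (8.164×10⁴)(5.170×10⁻⁶) ≈ 0.422 m.

p ≈ 0.422 m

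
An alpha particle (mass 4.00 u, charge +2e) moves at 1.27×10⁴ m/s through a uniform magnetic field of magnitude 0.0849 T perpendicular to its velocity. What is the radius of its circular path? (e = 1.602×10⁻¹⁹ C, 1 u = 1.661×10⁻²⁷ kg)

r ≈ 3.10×10⁻³ m

The magnetic force provides the centripetal force: |q|vB = mv²/r.
r = mv/(|q|B) = (6.644×10⁻²⁷)(1.27×10⁴)/((3.204×10⁻¹⁹)(0.0849)) ≈ 3.10×10⁻³ m.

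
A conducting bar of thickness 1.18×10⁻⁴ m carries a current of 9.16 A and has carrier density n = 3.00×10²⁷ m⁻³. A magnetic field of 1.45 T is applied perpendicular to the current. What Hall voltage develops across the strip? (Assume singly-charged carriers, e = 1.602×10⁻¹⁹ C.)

V_H ≈ 2.34×10⁻⁴ V

V_H = IB/(n e t).
V_H = (9.16)(1.45)/((3.00×10²⁷)(1.602×10⁻¹⁹)(1.18×10⁻⁴)) ≈ 2.34×10⁻⁴ V.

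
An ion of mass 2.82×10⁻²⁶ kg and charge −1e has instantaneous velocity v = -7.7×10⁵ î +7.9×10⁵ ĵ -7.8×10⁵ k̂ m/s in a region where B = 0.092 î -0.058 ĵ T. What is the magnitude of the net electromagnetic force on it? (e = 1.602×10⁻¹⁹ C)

v×B = (-4.52×10⁴, -7.18×10⁴, -2.80×10⁴) N/C.
F = q v×B = (−1.602×10⁻¹⁹ C)·(-4.52×10⁴, -7.18×10⁴, -2.80×10⁴) = (7.25×10⁻¹⁵, 1.15×10⁻¹⁴, 4.49×10⁻¹⁵) N.
|F| = 1.43×10⁻¹⁴ N.

|F| ≈ 1.43×10⁻¹⁴ N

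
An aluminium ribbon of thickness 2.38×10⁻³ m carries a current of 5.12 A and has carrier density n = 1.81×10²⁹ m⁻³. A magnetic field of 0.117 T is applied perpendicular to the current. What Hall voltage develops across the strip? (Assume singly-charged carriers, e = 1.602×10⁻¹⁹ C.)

V_H ≈ 8.68×10⁻⁹ V

V_H = IB/(n e t).
V_H = (5.12)(0.117)/((1.81×10²⁹)(1.602×10⁻¹⁹)(2.38×10⁻³)) ≈ 8.68×10⁻⁹ V.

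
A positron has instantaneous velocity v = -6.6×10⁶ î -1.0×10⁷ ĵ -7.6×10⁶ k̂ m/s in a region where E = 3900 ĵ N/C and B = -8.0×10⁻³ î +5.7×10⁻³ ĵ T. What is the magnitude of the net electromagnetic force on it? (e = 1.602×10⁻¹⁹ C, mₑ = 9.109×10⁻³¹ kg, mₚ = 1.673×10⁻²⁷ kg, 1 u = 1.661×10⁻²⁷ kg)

v×B = (4.33×10⁴, 6.08×10⁴, -1.18×10⁵) N/C.
E + v×B = (4.33×10⁴, 6.47×10⁴, -1.18×10⁵) N/C.
F = q(E + v×B) = (1.602×10⁻¹⁹ C)·(4.33×10⁴, 6.47×10⁴, -1.18×10⁵) = (6.94×10⁻¹⁵, 1.04×10⁻¹⁴, -1.88×10⁻¹⁴) N.
|F| = 2.26×10⁻¹⁴ N.

|F| ≈ 2.26×10⁻¹⁴ N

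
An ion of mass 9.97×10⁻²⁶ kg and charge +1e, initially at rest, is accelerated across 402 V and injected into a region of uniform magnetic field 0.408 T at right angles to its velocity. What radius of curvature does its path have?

Acceleration: |q|V = ½mv² ⇒ v = √(2|q|V/m) = √(2·1.602×10⁻¹⁹·402/9.97×10⁻²⁶) ≈ 3.594×10⁴ m/s.
In the field: r = mv/(|q|B) = (9.97×10⁻²⁶)(3.594×10⁴)/((1.602×10⁻¹⁹)(0.408)) ≈ 0.0548 m.

r ≈ 0.0548 m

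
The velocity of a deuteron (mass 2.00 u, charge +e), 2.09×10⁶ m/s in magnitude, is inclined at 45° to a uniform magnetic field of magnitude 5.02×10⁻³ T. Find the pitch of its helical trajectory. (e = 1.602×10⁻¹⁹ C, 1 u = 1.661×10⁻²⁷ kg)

v∥ = v cosθ = 2.09×10⁶·cos45° ≈ 1.478×10⁶ m/s.
T = 2πm/(|q|B) = 2π(3.322×10⁻²⁷)/((1.602×10⁻¹⁹)(5.02×10⁻³)) ≈ 2.595×10⁻⁵ s.
pitch = v∥ T = (1.478×10⁶)(2.595×10⁻⁵) ≈ 38.4 m.

p ≈ 38.4 m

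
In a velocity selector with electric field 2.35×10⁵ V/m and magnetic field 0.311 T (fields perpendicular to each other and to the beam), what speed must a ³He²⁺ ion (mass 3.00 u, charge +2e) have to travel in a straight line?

v = 7.56×10⁵ m/s

Zero net Lorentz force requires |qE| = |q v×B|, i.e. E = vB.
v = E/B = 2.35×10⁵/0.311 = 7.56×10⁵ m/s.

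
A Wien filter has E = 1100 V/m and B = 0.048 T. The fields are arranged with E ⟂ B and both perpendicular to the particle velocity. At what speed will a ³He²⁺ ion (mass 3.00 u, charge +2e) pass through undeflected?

Zero net Lorentz force requires |qE| = |q v×B|, i.e. E = vB.
v = E/B = 1100/0.048 = 2.3×10⁴ m/s.
The result is independent of the particle's charge and mass.

v = 2.3×10⁴ m/s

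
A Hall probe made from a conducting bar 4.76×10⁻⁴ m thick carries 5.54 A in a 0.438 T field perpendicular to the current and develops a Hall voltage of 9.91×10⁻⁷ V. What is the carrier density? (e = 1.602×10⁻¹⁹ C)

n ≈ 3.21×10²⁸ m⁻³

From V_H = IB/(n e t), n = IB/(V_H e t).
n = (5.54)(0.438)/((9.91×10⁻⁷)(1.602×10⁻¹⁹)(4.76×10⁻⁴)) ≈ 3.21×10²⁸ m⁻³.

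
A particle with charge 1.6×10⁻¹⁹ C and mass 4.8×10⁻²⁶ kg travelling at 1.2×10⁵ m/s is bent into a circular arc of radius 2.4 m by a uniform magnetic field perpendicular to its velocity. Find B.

B ≈ 0.015 T

From |q|vB = mv²/r, B = mv/(|q|r).
B = (4.8×10⁻²⁶)(1.2×10⁵)/((1.6×10⁻¹⁹)(2.4)) ≈ 0.015 T.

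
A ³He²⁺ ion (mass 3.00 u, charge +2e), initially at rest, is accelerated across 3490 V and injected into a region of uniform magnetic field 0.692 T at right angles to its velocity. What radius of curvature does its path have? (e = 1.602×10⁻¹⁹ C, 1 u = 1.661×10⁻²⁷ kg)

Acceleration: |q|V = ½mv² ⇒ v = √(2|q|V/m) = √(2·3.204×10⁻¹⁹·3490/4.983×10⁻²⁷) ≈ 6.699×10⁵ m/s.
In the field: r = mv/(|q|B) = (4.983×10⁻²⁷)(6.699×10⁵)/((3.204×10⁻¹⁹)(0.692)) ≈ 0.0151 m.

r ≈ 0.0151 m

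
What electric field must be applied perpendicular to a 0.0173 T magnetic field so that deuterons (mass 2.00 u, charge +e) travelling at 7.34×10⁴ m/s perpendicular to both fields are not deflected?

For straight-line motion qE = qvB, so E = vB.
E = 7.34×10⁴ × 0.0173 = 1270 V/m.

E = 1270 V/m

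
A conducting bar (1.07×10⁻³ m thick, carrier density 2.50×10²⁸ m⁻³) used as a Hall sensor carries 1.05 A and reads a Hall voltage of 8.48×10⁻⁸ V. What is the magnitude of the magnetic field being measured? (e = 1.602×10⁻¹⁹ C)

B ≈ 0.346 T

From V_H = IB/(n e t), B = V_H n e t / I.
B = (8.48×10⁻⁸)(2.50×10²⁸)(1.602×10⁻¹⁹)(1.07×10⁻³)/1.05 ≈ 0.346 T.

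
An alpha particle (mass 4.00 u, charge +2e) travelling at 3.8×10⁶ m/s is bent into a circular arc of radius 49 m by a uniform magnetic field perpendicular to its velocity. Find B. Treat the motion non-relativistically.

From |q|vB = mv²/r, B = mv/(|q|r).
B = (6.644×10⁻²⁷)(3.8×10⁶)/((3.204×10⁻¹⁹)(49)) ≈ 1.6×10⁻³ T.

B ≈ 1.6×10⁻³ T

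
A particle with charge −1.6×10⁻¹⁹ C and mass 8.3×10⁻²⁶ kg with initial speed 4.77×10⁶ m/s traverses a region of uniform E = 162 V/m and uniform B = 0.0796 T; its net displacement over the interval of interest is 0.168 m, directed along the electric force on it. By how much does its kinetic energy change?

The magnetic force is always ⟂ v and does no work; only the electric force changes KE.
ΔKE = F_E · d = |q|E d = (1.6×10⁻¹⁹)(162)(0.168) ≈ 4.35×10⁻¹⁸ J.

ΔKE ≈ 4.35×10⁻¹⁸ J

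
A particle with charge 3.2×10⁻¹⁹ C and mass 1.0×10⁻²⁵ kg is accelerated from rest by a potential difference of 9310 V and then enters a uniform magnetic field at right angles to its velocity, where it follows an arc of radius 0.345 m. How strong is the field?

v = √(2|q|V/m) = √(2·3.2×10⁻¹⁹·9310/1.0×10⁻²⁵) ≈ 2.441×10⁵ m/s.
B = mv/(|q|r) = (1.0×10⁻²⁵)(2.441×10⁵)/((3.2×10⁻¹⁹)(0.345)) ≈ 0.221 T.

B ≈ 0.221 T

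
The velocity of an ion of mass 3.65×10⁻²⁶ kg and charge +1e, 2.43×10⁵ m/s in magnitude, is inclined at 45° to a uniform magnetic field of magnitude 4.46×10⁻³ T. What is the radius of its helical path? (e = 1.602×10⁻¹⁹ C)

v⊥ = v sinθ = 2.43×10⁵·sin45° ≈ 1.718×10⁵ m/s.
r = m v⊥/(|q|B) = (3.65×10⁻²⁶)(1.718×10⁵)/((1.602×10⁻¹⁹)(4.46×10⁻³)) ≈ 8.78 m.

r ≈ 8.78 m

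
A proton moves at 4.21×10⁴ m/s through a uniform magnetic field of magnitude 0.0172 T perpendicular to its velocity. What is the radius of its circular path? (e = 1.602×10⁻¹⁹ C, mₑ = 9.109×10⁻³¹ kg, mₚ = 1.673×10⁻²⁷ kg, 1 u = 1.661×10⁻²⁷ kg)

r ≈ 0.0256 m

The magnetic force provides the centripetal force: |q|vB = mv²/r.
r = mv/(|q|B) = (1.673×10⁻²⁷)(4.21×10⁴)/((1.602×10⁻¹⁹)(0.0172)) ≈ 0.0256 m.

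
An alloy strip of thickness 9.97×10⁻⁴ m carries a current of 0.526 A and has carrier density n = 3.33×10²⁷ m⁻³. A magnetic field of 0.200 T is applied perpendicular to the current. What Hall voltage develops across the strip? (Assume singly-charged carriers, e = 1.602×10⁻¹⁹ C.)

V_H ≈ 1.98×10⁻⁷ V

V_H = IB/(n e t).
V_H = (0.526)(0.200)/((3.33×10²⁷)(1.602×10⁻¹⁹)(9.97×10⁻⁴)) ≈ 1.98×10⁻⁷ V.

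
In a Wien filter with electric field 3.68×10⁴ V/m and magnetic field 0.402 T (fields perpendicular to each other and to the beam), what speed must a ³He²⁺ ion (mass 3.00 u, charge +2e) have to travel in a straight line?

v = 9.15×10⁴ m/s

For undeflected motion the electric and magnetic forces balance: qE = qvB.
v = E/B = 3.68×10⁴/0.402 = 9.15×10⁴ m/s.
The result is independent of the particle's charge and mass.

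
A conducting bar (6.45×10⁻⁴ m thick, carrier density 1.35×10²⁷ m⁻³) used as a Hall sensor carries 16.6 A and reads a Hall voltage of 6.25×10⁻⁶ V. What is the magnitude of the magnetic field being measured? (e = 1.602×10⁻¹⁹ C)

From V_H = IB/(n e t), B = V_H n e t / I.
B = (6.25×10⁻⁶)(1.35×10²⁷)(1.602×10⁻¹⁹)(6.45×10⁻⁴)/16.6 ≈ 0.0525 T.

B ≈ 0.0525 T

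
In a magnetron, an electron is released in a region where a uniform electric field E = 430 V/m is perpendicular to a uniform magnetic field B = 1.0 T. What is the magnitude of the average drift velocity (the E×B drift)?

v_d ≈ 430 m/s

The E×B drift speed is v_d = E/B.
v_d = 430/1.0 = 430 m/s.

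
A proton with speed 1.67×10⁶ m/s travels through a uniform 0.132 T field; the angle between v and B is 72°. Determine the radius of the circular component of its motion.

v⊥ = v sinθ = 1.67×10⁶·sin72° ≈ 1.588×10⁶ m/s.
r = m v⊥/(|q|B) = (1.673×10⁻²⁷)(1.588×10⁶)/((1.602×10⁻¹⁹)(0.132)) ≈ 0.126 m.

r ≈ 0.126 m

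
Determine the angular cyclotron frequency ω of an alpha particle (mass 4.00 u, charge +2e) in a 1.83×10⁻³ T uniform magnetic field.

ω ≈ 8.82×10⁴ rad/s

ω = |q|B/m.
ω = (3.204×10⁻¹⁹)(1.83×10⁻³)/6.644×10⁻²⁷ ≈ 8.82×10⁴ rad/s.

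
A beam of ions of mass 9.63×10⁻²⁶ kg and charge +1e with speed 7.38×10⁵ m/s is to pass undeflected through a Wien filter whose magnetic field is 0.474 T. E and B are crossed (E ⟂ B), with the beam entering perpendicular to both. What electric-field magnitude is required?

For straight-line motion qE = qvB, so E = vB.
E = 7.38×10⁵ × 0.474 = 3.50×10⁵ V/m.

E = 3.50×10⁵ V/m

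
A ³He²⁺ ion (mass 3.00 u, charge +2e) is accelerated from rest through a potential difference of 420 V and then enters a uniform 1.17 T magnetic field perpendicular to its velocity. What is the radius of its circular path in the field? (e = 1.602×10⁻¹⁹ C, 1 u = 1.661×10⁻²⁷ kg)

r ≈ 3.09×10⁻³ m

Acceleration: |q|V = ½mv² ⇒ v = √(2|q|V/m) = √(2·3.204×10⁻¹⁹·420/4.983×10⁻²⁷) ≈ 2.324×10⁵ m/s.
In the field: r = mv/(|q|B) = (4.983×10⁻²⁷)(2.324×10⁵)/((3.204×10⁻¹⁹)(1.17)) ≈ 3.09×10⁻³ m.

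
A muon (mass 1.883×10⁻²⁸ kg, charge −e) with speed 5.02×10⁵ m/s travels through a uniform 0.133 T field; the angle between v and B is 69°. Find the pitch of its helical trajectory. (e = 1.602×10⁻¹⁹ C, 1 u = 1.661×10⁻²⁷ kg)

v∥ = v cosθ = 5.02×10⁵·cos69° ≈ 1.799×10⁵ m/s.
T = 2πm/(|q|B) = 2π(1.883×10⁻²⁸)/((1.602×10⁻¹⁹)(0.133)) ≈ 5.553×10⁻⁸ s.
pitch = v∥ T = (1.799×10⁵)(5.553×10⁻⁸) ≈ 9.99×10⁻³ m.

p ≈ 9.99×10⁻³ m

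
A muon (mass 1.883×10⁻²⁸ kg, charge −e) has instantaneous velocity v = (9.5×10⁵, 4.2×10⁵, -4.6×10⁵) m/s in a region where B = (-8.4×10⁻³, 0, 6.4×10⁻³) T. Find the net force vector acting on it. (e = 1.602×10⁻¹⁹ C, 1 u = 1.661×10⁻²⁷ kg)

v×B = (2690, -2220, 3530) N/C.
F = q v×B = (−1.602×10⁻¹⁹ C)·(2690, -2220, 3530) = (-4.31×10⁻¹⁶, 3.55×10⁻¹⁶, -5.65×10⁻¹⁶) N.

F ≈ (-4.31×10⁻¹⁶, 3.55×10⁻¹⁶, -5.65×10⁻¹⁶) N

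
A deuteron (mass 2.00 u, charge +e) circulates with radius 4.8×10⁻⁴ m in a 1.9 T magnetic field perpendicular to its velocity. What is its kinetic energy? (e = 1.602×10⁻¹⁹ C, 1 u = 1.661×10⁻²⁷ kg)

KE ≈ 3.2×10⁻¹⁸ J

v = |q|Br/m, then KE = ½mv² = (qBr)²/(2m).
v = (1.602×10⁻¹⁹)(1.9)(4.8×10⁻⁴)/3.322×10⁻²⁷ ≈ 4.398×10⁴ m/s.
KE = ½(3.322×10⁻²⁷)(4.398×10⁴)² ≈ 3.2×10⁻¹⁸ J.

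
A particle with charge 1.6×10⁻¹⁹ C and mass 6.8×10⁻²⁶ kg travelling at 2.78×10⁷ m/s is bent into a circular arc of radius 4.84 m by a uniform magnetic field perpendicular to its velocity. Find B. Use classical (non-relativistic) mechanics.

From |q|vB = mv²/r, B = mv/(|q|r).
B = (6.8×10⁻²⁶)(2.78×10⁷)/((1.6×10⁻¹⁹)(4.84)) ≈ 2.44 T.

B ≈ 2.44 T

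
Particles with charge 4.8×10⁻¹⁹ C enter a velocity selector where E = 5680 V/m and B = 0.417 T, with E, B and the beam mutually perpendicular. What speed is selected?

For undeflected motion the electric and magnetic forces balance: qE = qvB.
v = E/B = 5680/0.417 = 1.36×10⁴ m/s.

v = 1.36×10⁴ m/s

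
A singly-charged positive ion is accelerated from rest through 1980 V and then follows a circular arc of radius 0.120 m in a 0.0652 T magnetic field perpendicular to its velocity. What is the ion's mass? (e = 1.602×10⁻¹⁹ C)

m ≈ 2.48×10⁻²⁷ kg

Combine |q|V = ½mv² and r = mv/(|q|B): eliminate v to get m = qB²r²/(2V).
m = (1.602×10⁻¹⁹)(0.0652)²(0.120)²/(2·1980) ≈ 2.48×10⁻²⁷ kg.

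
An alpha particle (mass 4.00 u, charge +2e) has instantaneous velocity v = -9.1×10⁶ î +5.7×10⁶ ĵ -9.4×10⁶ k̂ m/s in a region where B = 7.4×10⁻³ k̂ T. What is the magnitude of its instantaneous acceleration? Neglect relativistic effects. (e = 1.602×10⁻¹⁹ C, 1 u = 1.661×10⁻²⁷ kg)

v×B = (4.22×10⁴, 6.73×10⁴, 0) N/C.
F = q v×B = (3.204×10⁻¹⁹ C)·(4.22×10⁴, 6.73×10⁴, 0) = (1.35×10⁻¹⁴, 2.16×10⁻¹⁴, 0) N.
|a| = |F|/m = 2.546×10⁻¹⁴/6.644×10⁻²⁷ ≈ 3.83×10¹² m/s².

|a| ≈ 3.83×10¹² m/s²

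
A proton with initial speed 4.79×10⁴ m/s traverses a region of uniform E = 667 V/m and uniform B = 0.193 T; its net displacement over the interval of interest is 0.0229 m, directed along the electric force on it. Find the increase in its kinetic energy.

The magnetic force is always ⟂ v and does no work; only the electric force changes KE.
ΔKE = F_E · d = |q|E d = (1.602×10⁻¹⁹)(667)(0.0229) ≈ 2.45×10⁻¹⁸ J.

ΔKE ≈ 2.45×10⁻¹⁸ J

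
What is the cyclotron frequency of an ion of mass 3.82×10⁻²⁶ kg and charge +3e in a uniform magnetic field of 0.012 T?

f ≈ 2.4×10⁴ Hz

f = |q|B/(2πm).
f = (4.806×10⁻¹⁹)(0.012)/(2π·3.82×10⁻²⁶) ≈ 2.4×10⁴ Hz.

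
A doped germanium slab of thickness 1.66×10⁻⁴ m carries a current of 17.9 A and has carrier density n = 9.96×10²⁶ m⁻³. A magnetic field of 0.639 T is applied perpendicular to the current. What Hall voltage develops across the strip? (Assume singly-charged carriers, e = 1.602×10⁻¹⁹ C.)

V_H = IB/(n e t).
V_H = (17.9)(0.639)/((9.96×10²⁶)(1.602×10⁻¹⁹)(1.66×10⁻⁴)) ≈ 4.32×10⁻⁴ V.

V_H ≈ 4.32×10⁻⁴ V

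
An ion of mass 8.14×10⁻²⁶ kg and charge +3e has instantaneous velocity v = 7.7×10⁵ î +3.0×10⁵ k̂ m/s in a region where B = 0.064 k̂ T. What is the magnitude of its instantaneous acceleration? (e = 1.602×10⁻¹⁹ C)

|a| ≈ 2.91×10¹¹ m/s²

v×B = (0, -4.93×10⁴, 0) N/C.
F = q v×B = (4.806×10⁻¹⁹ C)·(0, -4.93×10⁴, 0) = (0, -2.37×10⁻¹⁴, 0) N.
|a| = |F|/m = 2.368×10⁻¹⁴/8.14×10⁻²⁶ ≈ 2.91×10¹¹ m/s².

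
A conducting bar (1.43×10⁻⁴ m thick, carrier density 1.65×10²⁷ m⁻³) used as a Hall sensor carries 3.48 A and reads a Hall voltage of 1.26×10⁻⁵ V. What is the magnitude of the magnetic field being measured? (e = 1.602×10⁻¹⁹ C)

From V_H = IB/(n e t), B = V_H n e t / I.
B = (1.26×10⁻⁵)(1.65×10²⁷)(1.602×10⁻¹⁹)(1.43×10⁻⁴)/3.48 ≈ 0.137 T.

B ≈ 0.137 T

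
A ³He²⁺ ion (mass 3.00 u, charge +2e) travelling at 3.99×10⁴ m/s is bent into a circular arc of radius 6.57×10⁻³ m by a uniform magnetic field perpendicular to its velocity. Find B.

From |q|vB = mv²/r, B = mv/(|q|r).
B = (4.983×10⁻²⁷)(3.99×10⁴)/((3.204×10⁻¹⁹)(6.57×10⁻³)) ≈ 0.0945 T.

B ≈ 0.0945 T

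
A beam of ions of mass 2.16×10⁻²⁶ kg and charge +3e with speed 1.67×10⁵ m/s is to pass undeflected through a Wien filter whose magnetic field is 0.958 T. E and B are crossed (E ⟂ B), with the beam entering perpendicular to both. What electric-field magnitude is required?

For straight-line motion qE = qvB, so E = vB.
E = 1.67×10⁵ × 0.958 = 1.60×10⁵ V/m.

E = 1.60×10⁵ V/m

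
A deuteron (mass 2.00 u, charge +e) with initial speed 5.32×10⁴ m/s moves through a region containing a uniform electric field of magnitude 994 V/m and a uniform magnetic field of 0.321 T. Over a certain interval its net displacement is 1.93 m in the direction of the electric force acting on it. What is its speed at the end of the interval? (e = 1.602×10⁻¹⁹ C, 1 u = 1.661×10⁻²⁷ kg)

B does no work; ΔKE = |q|E d.
½mv_f² = ½mv₀² + |q|Ed = ½(3.322×10⁻²⁷)(5.32×10⁴)² + (1.602×10⁻¹⁹)(994)(1.93) ≈ 4.701×10⁻¹⁸ J + 3.073×10⁻¹⁶ J ≈ 3.120×10⁻¹⁶ J.
v_f = √(2·3.120×10⁻¹⁶/3.322×10⁻²⁷) ≈ 4.33×10⁵ m/s.

v_f ≈ 4.33×10⁵ m/s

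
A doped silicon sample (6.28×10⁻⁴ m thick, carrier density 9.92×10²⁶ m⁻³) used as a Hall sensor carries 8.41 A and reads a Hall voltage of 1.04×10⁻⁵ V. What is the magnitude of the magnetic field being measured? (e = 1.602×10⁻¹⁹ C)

B ≈ 0.123 T

From V_H = IB/(n e t), B = V_H n e t / I.
B = (1.04×10⁻⁵)(9.92×10²⁶)(1.602×10⁻¹⁹)(6.28×10⁻⁴)/8.41 ≈ 0.123 T.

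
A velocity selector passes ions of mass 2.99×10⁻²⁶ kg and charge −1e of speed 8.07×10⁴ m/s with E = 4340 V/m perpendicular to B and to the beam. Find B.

B = 0.0538 T

Balance of forces in the selector: qE = qvB ⇒ B = E/v.
B = 4340/8.07×10⁴ = 0.0538 T.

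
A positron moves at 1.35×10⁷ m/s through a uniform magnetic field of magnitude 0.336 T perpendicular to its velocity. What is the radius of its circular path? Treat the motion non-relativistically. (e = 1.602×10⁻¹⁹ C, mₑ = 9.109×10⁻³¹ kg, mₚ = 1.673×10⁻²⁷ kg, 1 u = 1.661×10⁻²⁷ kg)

r ≈ 2.28×10⁻⁴ m

The magnetic force provides the centripetal force: |q|vB = mv²/r.
r = mv/(|q|B) = (9.109×10⁻³¹)(1.35×10⁷)/((1.602×10⁻¹⁹)(0.336)) ≈ 2.28×10⁻⁴ m.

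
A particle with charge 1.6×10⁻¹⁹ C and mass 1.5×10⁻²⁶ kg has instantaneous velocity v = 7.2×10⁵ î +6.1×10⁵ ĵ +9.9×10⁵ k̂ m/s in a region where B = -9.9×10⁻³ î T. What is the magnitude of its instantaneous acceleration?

v×B = (0, -9800, 6040) N/C.
F = q v×B = (1.6×10⁻¹⁹ C)·(0, -9800, 6040) = (0, -1.57×10⁻¹⁵, 9.66×10⁻¹⁶) N.
|a| = |F|/m = 1.842×10⁻¹⁵/1.5×10⁻²⁶ ≈ 1.23×10¹¹ m/s².

|a| ≈ 1.23×10¹¹ m/s²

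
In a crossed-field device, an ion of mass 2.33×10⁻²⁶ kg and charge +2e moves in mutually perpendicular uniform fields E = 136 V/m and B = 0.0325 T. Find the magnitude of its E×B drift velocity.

The E×B drift speed is v_d = E/B.
v_d = 136/0.0325 = 4180 m/s.

v_d ≈ 4180 m/s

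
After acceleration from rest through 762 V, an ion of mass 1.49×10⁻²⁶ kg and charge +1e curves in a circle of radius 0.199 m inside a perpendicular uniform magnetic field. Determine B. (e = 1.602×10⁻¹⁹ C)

v = √(2|q|V/m) = √(2·1.602×10⁻¹⁹·762/1.49×10⁻²⁶) ≈ 1.280×10⁵ m/s.
B = mv/(|q|r) = (1.49×10⁻²⁶)(1.280×10⁵)/((1.602×10⁻¹⁹)(0.199)) ≈ 0.0598 T.

B ≈ 0.0598 T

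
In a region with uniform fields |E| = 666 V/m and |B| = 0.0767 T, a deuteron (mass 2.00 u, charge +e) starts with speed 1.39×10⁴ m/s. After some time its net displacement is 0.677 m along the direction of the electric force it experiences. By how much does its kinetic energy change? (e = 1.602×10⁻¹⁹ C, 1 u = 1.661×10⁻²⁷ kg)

ΔKE ≈ 7.22×10⁻¹⁷ J

The magnetic force is always ⟂ v and does no work; only the electric force changes KE.
ΔKE = F_E · d = |q|E d = (1.602×10⁻¹⁹)(666)(0.677) ≈ 7.22×10⁻¹⁷ J.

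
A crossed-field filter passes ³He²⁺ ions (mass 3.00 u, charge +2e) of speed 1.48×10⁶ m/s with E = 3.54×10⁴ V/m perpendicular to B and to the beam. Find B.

Balance of forces in the selector: qE = qvB ⇒ B = E/v.
B = 3.54×10⁴/1.48×10⁶ = 0.0239 T.

B = 0.0239 T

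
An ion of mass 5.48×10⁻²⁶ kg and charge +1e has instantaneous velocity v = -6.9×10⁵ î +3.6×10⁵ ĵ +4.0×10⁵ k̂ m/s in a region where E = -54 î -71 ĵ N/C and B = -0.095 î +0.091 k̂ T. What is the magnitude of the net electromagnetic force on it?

v×B = (3.28×10⁴, 2.48×10⁴, 3.42×10⁴) N/C.
E + v×B = (3.27×10⁴, 2.47×10⁴, 3.42×10⁴) N/C.
F = q(E + v×B) = (1.602×10⁻¹⁹ C)·(3.27×10⁴, 2.47×10⁴, 3.42×10⁴) = (5.24×10⁻¹⁵, 3.96×10⁻¹⁵, 5.48×10⁻¹⁵) N.
|F| = 8.55×10⁻¹⁵ N.

|F| ≈ 8.55×10⁻¹⁵ N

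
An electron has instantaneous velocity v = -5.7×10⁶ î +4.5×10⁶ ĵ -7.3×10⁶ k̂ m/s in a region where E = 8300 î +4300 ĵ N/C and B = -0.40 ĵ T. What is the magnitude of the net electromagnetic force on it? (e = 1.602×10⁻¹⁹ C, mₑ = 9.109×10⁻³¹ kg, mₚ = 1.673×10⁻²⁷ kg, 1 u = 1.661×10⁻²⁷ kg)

|F| ≈ 5.92×10⁻¹³ N

v×B = (-2.92×10⁶, 0, 2.28×10⁶) N/C.
E + v×B = (-2.91×10⁶, 4300, 2.28×10⁶) N/C.
F = q(E + v×B) = (−1.602×10⁻¹⁹ C)·(-2.91×10⁶, 4300, 2.28×10⁶) = (4.66×10⁻¹³, -6.89×10⁻¹⁶, -3.65×10⁻¹³) N.
|F| = 5.92×10⁻¹³ N.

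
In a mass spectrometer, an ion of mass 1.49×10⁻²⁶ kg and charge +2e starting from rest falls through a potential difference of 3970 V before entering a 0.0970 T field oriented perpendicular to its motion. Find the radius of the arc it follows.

r ≈ 0.198 m

Acceleration: |q|V = ½mv² ⇒ v = √(2|q|V/m) = √(2·3.204×10⁻¹⁹·3970/1.49×10⁻²⁶) ≈ 4.132×10⁵ m/s.
In the field: r = mv/(|q|B) = (1.49×10⁻²⁶)(4.132×10⁵)/((3.204×10⁻¹⁹)(0.0970)) ≈ 0.198 m.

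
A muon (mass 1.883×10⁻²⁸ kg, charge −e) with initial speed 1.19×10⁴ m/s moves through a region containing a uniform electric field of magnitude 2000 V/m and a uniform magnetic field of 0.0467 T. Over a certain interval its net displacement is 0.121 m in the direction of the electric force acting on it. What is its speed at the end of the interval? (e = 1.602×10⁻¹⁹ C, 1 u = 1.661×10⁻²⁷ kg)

B does no work; ΔKE = |q|E d.
½mv_f² = ½mv₀² + |q|Ed = ½(1.883×10⁻²⁸)(1.19×10⁴)² + (1.602×10⁻¹⁹)(2000)(0.121) ≈ 1.333×10⁻²⁰ J + 3.877×10⁻¹⁷ J ≈ 3.878×10⁻¹⁷ J.
v_f = √(2·3.878×10⁻¹⁷/1.883×10⁻²⁸) ≈ 6.42×10⁵ m/s.

v_f ≈ 6.42×10⁵ m/s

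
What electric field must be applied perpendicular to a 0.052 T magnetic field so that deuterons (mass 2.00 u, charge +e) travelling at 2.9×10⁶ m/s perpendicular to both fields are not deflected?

For straight-line motion qE = qvB, so E = vB.
E = 2.9×10⁶ × 0.052 = 1.5×10⁵ V/m.

E = 1.5×10⁵ V/m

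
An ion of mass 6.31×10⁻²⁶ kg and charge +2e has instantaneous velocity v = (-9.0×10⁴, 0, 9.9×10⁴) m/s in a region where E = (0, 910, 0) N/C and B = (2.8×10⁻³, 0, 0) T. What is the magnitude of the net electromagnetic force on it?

v×B = (0, 277, 0) N/C.
E + v×B = (0, 1190, 0) N/C.
F = q(E + v×B) = (3.204×10⁻¹⁹ C)·(0, 1190, 0) = (0, 3.80×10⁻¹⁶, 0) N.
|F| = 3.80×10⁻¹⁶ N.

|F| ≈ 3.80×10⁻¹⁶ N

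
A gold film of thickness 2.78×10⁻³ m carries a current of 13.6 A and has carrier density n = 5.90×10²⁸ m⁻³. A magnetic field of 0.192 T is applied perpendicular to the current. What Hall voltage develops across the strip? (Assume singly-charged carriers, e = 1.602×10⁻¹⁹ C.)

V_H ≈ 9.94×10⁻⁸ V

V_H = IB/(n e t).
V_H = (13.6)(0.192)/((5.90×10²⁸)(1.602×10⁻¹⁹)(2.78×10⁻³)) ≈ 9.94×10⁻⁸ V.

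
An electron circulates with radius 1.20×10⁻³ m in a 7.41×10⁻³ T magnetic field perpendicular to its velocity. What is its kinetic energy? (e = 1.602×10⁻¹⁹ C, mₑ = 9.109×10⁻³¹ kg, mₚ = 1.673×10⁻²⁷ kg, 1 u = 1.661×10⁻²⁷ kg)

KE ≈ 1.11×10⁻¹⁸ J

v = |q|Br/m, then KE = ½mv² = (qBr)²/(2m).
v = (1.602×10⁻¹⁹)(7.41×10⁻³)(1.20×10⁻³)/9.109×10⁻³¹ ≈ 1.564×10⁶ m/s.
KE = ½(9.109×10⁻³¹)(1.564×10⁶)² ≈ 1.11×10⁻¹⁸ J.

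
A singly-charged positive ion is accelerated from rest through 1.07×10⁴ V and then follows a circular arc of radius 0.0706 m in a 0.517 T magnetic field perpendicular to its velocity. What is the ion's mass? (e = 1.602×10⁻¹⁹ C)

m ≈ 9.97×10⁻²⁷ kg

Combine |q|V = ½mv² and r = mv/(|q|B): eliminate v to get m = qB²r²/(2V).
m = (1.602×10⁻¹⁹)(0.517)²(0.0706)²/(2·1.07×10⁴) ≈ 9.97×10⁻²⁷ kg.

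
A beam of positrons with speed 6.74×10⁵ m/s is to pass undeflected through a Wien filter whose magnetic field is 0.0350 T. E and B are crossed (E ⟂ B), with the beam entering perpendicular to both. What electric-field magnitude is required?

E = 2.36×10⁴ V/m

For straight-line motion qE = qvB, so E = vB.
E = 6.74×10⁵ × 0.0350 = 2.36×10⁴ V/m.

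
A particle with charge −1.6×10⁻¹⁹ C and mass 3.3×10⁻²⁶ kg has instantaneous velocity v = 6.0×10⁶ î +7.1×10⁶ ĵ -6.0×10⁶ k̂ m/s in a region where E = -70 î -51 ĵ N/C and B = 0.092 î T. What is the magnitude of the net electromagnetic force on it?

v×B = (0, -5.52×10⁵, -6.53×10⁵) N/C.
E + v×B = (-70.0, -5.52×10⁵, -6.53×10⁵) N/C.
F = q(E + v×B) = (−1.6×10⁻¹⁹ C)·(-70.0, -5.52×10⁵, -6.53×10⁵) = (1.12×10⁻¹⁷, 8.83×10⁻¹⁴, 1.05×10⁻¹³) N.
|F| = 1.37×10⁻¹³ N.

|F| ≈ 1.37×10⁻¹³ N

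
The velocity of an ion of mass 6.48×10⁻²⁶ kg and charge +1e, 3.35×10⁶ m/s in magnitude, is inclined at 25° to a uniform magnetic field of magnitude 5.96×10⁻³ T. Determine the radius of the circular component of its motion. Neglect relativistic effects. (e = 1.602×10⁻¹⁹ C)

r ≈ 96.1 m

v⊥ = v sinθ = 3.35×10⁶·sin25° ≈ 1.416×10⁶ m/s.
r = m v⊥/(|q|B) = (6.48×10⁻²⁶)(1.416×10⁶)/((1.602×10⁻¹⁹)(5.96×10⁻³)) ≈ 96.1 m.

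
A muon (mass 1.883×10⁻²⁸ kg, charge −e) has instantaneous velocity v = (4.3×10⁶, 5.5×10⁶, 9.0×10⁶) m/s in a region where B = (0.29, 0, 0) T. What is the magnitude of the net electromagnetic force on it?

|F| ≈ 4.90×10⁻¹³ N

v×B = (0, 2.61×10⁶, -1.60×10⁶) N/C.
F = q v×B = (−1.602×10⁻¹⁹ C)·(0, 2.61×10⁶, -1.60×10⁶) = (0, -4.18×10⁻¹³, 2.56×10⁻¹³) N.
|F| = 4.90×10⁻¹³ N.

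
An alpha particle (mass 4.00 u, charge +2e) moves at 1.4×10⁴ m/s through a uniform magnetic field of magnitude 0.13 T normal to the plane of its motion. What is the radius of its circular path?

The magnetic force provides the centripetal force: |q|vB = mv²/r.
r = mv/(|q|B) = (6.644×10⁻²⁷)(1.4×10⁴)/((3.204×10⁻¹⁹)(0.13)) ≈ 2.2×10⁻³ m.

r ≈ 2.2×10⁻³ m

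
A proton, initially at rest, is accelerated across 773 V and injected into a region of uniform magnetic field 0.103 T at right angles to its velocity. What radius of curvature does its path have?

Acceleration: |q|V = ½mv² ⇒ v = √(2|q|V/m) = √(2·1.602×10⁻¹⁹·773/1.673×10⁻²⁷) ≈ 3.848×10⁵ m/s.
In the field: r = mv/(|q|B) = (1.673×10⁻²⁷)(3.848×10⁵)/((1.602×10⁻¹⁹)(0.103)) ≈ 0.0390 m.

r ≈ 0.0390 m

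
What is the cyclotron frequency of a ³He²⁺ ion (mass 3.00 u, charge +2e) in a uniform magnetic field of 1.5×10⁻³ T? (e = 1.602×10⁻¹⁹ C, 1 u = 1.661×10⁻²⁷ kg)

f ≈ 1.5×10⁴ Hz

f = |q|B/(2πm).
f = (3.204×10⁻¹⁹)(1.5×10⁻³)/(2π·4.983×10⁻²⁷) ≈ 1.5×10⁴ Hz.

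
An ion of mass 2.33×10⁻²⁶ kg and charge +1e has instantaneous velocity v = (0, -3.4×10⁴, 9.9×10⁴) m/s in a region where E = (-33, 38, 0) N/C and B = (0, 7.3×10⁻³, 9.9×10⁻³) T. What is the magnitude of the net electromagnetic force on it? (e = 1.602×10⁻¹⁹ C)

|F| ≈ 1.75×10⁻¹⁶ N

v×B = (-1060, 0, 0) N/C.
E + v×B = (-1090, 38.0, 0) N/C.
F = q(E + v×B) = (1.602×10⁻¹⁹ C)·(-1090, 38.0, 0) = (-1.75×10⁻¹⁶, 6.09×10⁻¹⁸, 0) N.
|F| = 1.75×10⁻¹⁶ N.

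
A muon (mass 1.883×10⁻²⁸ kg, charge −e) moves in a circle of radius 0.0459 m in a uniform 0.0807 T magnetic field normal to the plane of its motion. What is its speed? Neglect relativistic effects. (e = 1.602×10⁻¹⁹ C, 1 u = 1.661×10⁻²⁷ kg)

From |q|vB = mv²/r, v = |q|Br/m.
v = (1.602×10⁻¹⁹)(0.0807)(0.0459)/1.883×10⁻²⁸ ≈ 3.15×10⁶ m/s.

v ≈ 3.15×10⁶ m/s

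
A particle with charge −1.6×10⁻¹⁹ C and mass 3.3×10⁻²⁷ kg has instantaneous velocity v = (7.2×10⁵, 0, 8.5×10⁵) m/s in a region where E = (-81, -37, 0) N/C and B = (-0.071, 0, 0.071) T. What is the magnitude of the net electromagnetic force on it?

v×B = (0, -1.11×10⁵, 0) N/C.
E + v×B = (-81.0, -1.12×10⁵, 0) N/C.
F = q(E + v×B) = (−1.6×10⁻¹⁹ C)·(-81.0, -1.12×10⁵, 0) = (1.30×10⁻¹⁷, 1.78×10⁻¹⁴, 0) N.
|F| = 1.78×10⁻¹⁴ N.

|F| ≈ 1.78×10⁻¹⁴ N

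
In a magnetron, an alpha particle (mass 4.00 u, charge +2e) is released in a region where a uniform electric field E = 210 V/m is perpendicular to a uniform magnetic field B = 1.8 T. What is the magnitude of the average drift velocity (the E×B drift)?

v_d ≈ 120 m/s

The steady drift has the magnetic force balancing the electric force, so v_d = E/B.
v_d = 210/1.8 = 120 m/s.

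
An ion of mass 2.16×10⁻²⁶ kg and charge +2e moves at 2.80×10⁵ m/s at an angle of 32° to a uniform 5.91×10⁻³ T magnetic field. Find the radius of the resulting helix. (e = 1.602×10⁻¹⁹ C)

v⊥ = v sinθ = 2.80×10⁵·sin32° ≈ 1.484×10⁵ m/s.
r = m v⊥/(|q|B) = (2.16×10⁻²⁶)(1.484×10⁵)/((3.204×10⁻¹⁹)(5.91×10⁻³)) ≈ 1.69 m.

r ≈ 1.69 m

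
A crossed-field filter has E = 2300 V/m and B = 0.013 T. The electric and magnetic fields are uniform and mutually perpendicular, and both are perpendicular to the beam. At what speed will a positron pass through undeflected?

Zero net Lorentz force requires |qE| = |q v×B|, i.e. E = vB.
v = E/B = 2300/0.013 = 1.8×10⁵ m/s.

v = 1.8×10⁵ m/s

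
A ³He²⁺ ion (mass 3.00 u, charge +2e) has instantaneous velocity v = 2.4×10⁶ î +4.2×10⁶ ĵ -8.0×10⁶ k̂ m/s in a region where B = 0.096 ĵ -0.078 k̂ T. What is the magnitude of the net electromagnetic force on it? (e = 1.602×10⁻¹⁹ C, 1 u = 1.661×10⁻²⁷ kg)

|F| ≈ 1.70×10⁻¹³ N

v×B = (4.40×10⁵, 1.87×10⁵, 2.30×10⁵) N/C.
F = q v×B = (3.204×10⁻¹⁹ C)·(4.40×10⁵, 1.87×10⁵, 2.30×10⁵) = (1.41×10⁻¹³, 6.00×10⁻¹⁴, 7.38×10⁻¹⁴) N.
|F| = 1.70×10⁻¹³ N.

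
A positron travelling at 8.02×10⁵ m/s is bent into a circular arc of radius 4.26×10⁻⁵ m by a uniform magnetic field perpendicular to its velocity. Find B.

From |q|vB = mv²/r, B = mv/(|q|r).
B = (9.109×10⁻³¹)(8.02×10⁵)/((1.602×10⁻¹⁹)(4.26×10⁻⁵)) ≈ 0.107 T.

B ≈ 0.107 T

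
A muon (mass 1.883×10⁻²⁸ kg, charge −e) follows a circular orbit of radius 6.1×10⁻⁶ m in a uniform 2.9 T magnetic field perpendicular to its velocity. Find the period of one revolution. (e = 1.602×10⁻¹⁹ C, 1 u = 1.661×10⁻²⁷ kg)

T ≈ 2.5×10⁻⁹ s

The cyclotron period depends only on m, q, B: T = 2πm/(|q|B).
T = 2π(1.883×10⁻²⁸)/((1.602×10⁻¹⁹)(2.9)) ≈ 2.5×10⁻⁹ s.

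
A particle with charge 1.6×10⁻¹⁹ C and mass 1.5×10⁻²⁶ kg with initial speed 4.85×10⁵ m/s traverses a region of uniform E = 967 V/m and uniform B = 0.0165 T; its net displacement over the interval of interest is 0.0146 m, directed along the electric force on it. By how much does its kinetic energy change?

ΔKE ≈ 2.26×10⁻¹⁸ J

The magnetic force is always ⟂ v and does no work; only the electric force changes KE.
ΔKE = F_E · d = |q|E d = (1.6×10⁻¹⁹)(967)(0.0146) ≈ 2.26×10⁻¹⁸ J.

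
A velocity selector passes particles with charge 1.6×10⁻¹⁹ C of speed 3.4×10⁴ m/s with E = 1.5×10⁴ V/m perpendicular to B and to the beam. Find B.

B = 0.44 T

Balance of forces in the selector: qE = qvB ⇒ B = E/v.
B = 1.5×10⁴/3.4×10⁴ = 0.44 T.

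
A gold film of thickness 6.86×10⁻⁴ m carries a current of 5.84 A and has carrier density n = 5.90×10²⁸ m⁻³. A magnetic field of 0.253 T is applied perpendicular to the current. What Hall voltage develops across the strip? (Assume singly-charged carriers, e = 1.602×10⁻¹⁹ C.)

V_H ≈ 2.28×10⁻⁷ V

V_H = IB/(n e t).
V_H = (5.84)(0.253)/((5.90×10²⁸)(1.602×10⁻¹⁹)(6.86×10⁻⁴)) ≈ 2.28×10⁻⁷ V.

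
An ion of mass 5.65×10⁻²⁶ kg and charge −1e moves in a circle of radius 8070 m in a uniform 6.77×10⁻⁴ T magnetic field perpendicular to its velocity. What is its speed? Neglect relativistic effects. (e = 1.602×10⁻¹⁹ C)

From |q|vB = mv²/r, v = |q|Br/m.
v = (1.602×10⁻¹⁹)(6.77×10⁻⁴)(8070)/5.65×10⁻²⁶ ≈ 1.55×10⁷ m/s.

v ≈ 1.55×10⁷ m/s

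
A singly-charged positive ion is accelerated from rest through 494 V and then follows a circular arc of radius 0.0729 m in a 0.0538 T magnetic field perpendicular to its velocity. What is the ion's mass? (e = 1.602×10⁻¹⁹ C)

Combine |q|V = ½mv² and r = mv/(|q|B): eliminate v to get m = qB²r²/(2V).
m = (1.602×10⁻¹⁹)(0.0538)²(0.0729)²/(2·494) ≈ 2.49×10⁻²⁷ kg.

m ≈ 2.49×10⁻²⁷ kg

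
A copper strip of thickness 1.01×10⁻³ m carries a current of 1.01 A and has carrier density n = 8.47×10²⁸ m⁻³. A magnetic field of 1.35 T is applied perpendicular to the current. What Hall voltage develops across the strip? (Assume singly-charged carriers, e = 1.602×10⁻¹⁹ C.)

V_H ≈ 9.95×10⁻⁸ V

V_H = IB/(n e t).
V_H = (1.01)(1.35)/((8.47×10²⁸)(1.602×10⁻¹⁹)(1.01×10⁻³)) ≈ 9.95×10⁻⁸ V.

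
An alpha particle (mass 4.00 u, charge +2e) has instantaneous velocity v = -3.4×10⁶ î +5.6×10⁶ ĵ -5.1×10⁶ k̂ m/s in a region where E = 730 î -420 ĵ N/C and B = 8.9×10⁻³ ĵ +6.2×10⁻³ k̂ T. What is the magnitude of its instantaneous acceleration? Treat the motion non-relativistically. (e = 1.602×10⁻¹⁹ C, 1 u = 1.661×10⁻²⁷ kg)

v×B = (8.01×10⁴, 2.11×10⁴, -3.03×10⁴) N/C.
E + v×B = (8.08×10⁴, 2.07×10⁴, -3.03×10⁴) N/C.
F = q(E + v×B) = (3.204×10⁻¹⁹ C)·(8.08×10⁴, 2.07×10⁴, -3.03×10⁴) = (2.59×10⁻¹⁴, 6.62×10⁻¹⁵, -9.70×10⁻¹⁵) N.
|a| = |F|/m = 2.844×10⁻¹⁴/6.644×10⁻²⁷ ≈ 4.28×10¹² m/s².

|a| ≈ 4.28×10¹² m/s²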